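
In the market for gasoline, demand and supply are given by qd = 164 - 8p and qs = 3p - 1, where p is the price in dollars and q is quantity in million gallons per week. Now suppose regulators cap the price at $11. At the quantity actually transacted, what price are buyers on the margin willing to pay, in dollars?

In a free market, 164 - 8p = 3p - 1 gives the equilibrium p* = 15, q* = 44.
Since 11 < 15, the ceiling is binding.
At p = 11: qd = 164 - 8·11 = 76 and qs = 3·11 - 1 = 32.
Only 32 units reach the market. On the demand curve, the marginal buyer's willingness to pay at q = 32 is (164 - 32)/8 = 16.5.

16.5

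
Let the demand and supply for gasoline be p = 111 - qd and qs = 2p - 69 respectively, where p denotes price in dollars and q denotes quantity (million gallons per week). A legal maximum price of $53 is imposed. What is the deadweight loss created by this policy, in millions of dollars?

Rearranging demand gives qd = 111 - p. In a free market, 111 - p = 2p - 69 gives the equilibrium p* = 60, q* = 51.
Because the ceiling (53) lies below the market-clearing price, it is binding.
At p = 53: qd = 111 - 53 = 58 and qs = 2·53 - 69 = 37.
Quantity traded falls to 37. At q = 37 the demand price is 111 - 37 = 74 and the supply price is (69 + 37)/2 = 53.
Deadweight loss = ½ · (74 - 53) · (51 - 37) = ½ · 21 · 14 = 147.

147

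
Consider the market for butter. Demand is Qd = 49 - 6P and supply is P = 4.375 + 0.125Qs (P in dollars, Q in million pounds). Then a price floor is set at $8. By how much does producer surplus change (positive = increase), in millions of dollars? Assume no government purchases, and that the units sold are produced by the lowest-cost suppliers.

Rearranging supply gives Qs = 8P - 35. Equilibrium: 49 - 6P = 8P - 35, so 84 = 14P and P* = 6, Q* = 13.
Because the floor (8) lies above the market-clearing price, it is binding.
At P = 8: Qd = 49 - 6·8 = 1 and Qs = 8·8 - 35 = 29.
Producer surplus without the control is ½ · (6 - 4.375) · 13 = 10.5625.
With the floor, 1 units are sold at 8. The supply price at Q = 1 is 4.5, so PS = ½ · [(8 - 4.375) + (8 - 4.5)] · 1 = 3.5625.
Change in producer surplus = 3.5625 - 10.5625 = -7.

-7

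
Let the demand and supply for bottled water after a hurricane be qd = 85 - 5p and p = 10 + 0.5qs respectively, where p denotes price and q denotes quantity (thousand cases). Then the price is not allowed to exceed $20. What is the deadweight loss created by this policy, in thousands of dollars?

Rearranging supply gives qs = 2p - 20. Equilibrium: 85 - 5p = 2p - 20, so 105 = 7p and p* = 15, q* = 10.
The ceiling of 20 is above the equilibrium price 15, so it is not binding; the market clears at p* = 15, q* = 10.
Since the control does not bind, no trades are prevented and deadweight loss is zero.

0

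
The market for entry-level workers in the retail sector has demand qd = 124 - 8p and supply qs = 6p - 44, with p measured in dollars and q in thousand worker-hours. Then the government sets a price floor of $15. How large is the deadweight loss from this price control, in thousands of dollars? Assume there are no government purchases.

84

Without the control the market clears where 124 - 8p = 6p - 44, i.e. p* = 12 and q* = 28.
Because the floor (15) lies above the market-clearing price, it is binding.
At p = 15: qd = 124 - 8·15 = 4 and qs = 6·15 - 44 = 46.
Quantity traded falls to 4. At q = 4 the demand price is (124 - 4)/8 = 15 and the supply price is (44 + 4)/6 = 8.
Deadweight loss = ½ · (15 - 8) · (28 - 4) = ½ · 7 · 24 = 84.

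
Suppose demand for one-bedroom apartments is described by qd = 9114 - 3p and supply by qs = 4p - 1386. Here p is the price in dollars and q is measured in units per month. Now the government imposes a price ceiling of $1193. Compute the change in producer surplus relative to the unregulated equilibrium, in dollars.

Setting quantity demanded equal to quantity supplied, 9114 - 3p = 4p - 1386, gives p* = 1500 and q* = 4614.
The ceiling of 1193 is below the equilibrium price 1500, so it binds.
At p = 1193: qd = 9114 - 3·1193 = 5535 and qs = 4·1193 - 1386 = 3386.
Producer surplus without the control is ½ · (1500 - 346.5) · 4614 = 2661124.5.
With the ceiling, producers sell 3386 units at 1193, so PS = ½ · (1193 - 346.5) · 3386 = 1433124.5.
Change in producer surplus = 1433124.5 - 2661124.5 = -1228000.

-1228000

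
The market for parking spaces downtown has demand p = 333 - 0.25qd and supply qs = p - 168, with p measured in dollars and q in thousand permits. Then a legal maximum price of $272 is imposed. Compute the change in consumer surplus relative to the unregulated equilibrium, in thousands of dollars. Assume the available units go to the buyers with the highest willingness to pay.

2814

Rearranging demand gives qd = 1332 - 4p. Without the control the market clears where 1332 - 4p = p - 168, i.e. p* = 300 and q* = 132.
The ceiling of 272 is below the equilibrium price 300, so it binds.
At p = 272: qd = 1332 - 4·272 = 244 and qs = 272 - 168 = 104.
Consumer surplus without the control is ½ · (333 - 300) · 132 = 2178.
With the ceiling, 104 units are sold at 272 (assume they go to the highest-value buyers). The demand price at q = 104 is 307, so CS = ½ · [(333 - 272) + (307 - 272)] · 104 = 4992.
Change in consumer surplus = 4992 - 2178 = 2814.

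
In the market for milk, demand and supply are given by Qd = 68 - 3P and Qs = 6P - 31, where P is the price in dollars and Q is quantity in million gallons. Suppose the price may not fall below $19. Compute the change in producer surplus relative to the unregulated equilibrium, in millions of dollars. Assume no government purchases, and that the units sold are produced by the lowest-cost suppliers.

Without the control the market clears where 68 - 3P = 6P - 31, i.e. P* = 11 and Q* = 35.
The floor of 19 is above the equilibrium price 11, so it binds.
At P = 19: Qd = 68 - 3·19 = 11 and Qs = 6·19 - 31 = 83.
Producer surplus without the control is ½ · (11 - 31/6) · 35 = 1225/12.
With the floor, 11 units are sold at 19. The supply price at Q = 11 is 7, so PS = ½ · [(19 - 31/6) + (19 - 7)] · 11 = 1705/12.
Change in producer surplus = 1705/12 - 1225/12 = 40.

40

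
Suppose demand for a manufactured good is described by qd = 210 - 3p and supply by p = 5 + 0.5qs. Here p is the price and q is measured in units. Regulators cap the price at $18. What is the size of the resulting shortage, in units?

Rearranging supply gives qs = 2p - 10. Setting quantity demanded equal to quantity supplied, 210 - 3p = 2p - 10, gives p* = 44 and q* = 78.
Because the ceiling (18) lies below the market-clearing price, it is binding.
At p = 18: qd = 210 - 3·18 = 156 and qs = 2·18 - 10 = 26.
Shortage = qd - qs = 156 - 26 = 130.

130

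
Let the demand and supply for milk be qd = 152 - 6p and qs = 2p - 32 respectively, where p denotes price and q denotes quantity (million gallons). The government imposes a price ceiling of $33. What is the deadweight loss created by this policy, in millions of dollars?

0

In a free market, 152 - 6p = 2p - 32 gives the equilibrium p* = 23, q* = 14.
The ceiling of 33 is above the equilibrium price 23, so it is not binding; the market clears at p* = 23, q* = 14.
Since the control does not bind, no trades are prevented and deadweight loss is zero.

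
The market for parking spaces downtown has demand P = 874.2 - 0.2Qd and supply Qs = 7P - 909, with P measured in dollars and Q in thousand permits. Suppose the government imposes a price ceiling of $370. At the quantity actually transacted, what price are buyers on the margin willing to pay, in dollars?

538

Rearranging demand gives Qd = 4371 - 5P. Setting quantity demanded equal to quantity supplied, 4371 - 5P = 7P - 909, gives P* = 440 and Q* = 2171.
The ceiling of 370 is below the equilibrium price 440, so it binds.
At P = 370: Qd = 4371 - 5·370 = 2521 and Qs = 7·370 - 909 = 1681.
Only 1681 units reach the market. On the demand curve, the marginal buyer's willingness to pay at Q = 1681 is (4371 - 1681)/5 = 538.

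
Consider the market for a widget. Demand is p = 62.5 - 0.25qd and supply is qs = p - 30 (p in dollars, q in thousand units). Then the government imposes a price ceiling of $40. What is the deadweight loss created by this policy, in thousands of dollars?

Rearranging demand gives qd = 250 - 4p. Setting quantity demanded equal to quantity supplied, 250 - 4p = p - 30, gives p* = 56 and q* = 26.
Since 40 < 56, the ceiling is binding.
At p = 40: qd = 250 - 4·40 = 90 and qs = 40 - 30 = 10.
Quantity traded falls to 10. At q = 10 the demand price is (250 - 10)/4 = 60 and the supply price is 30 + 10 = 40.
Deadweight loss = ½ · (60 - 40) · (26 - 10) = ½ · 20 · 16 = 160.

160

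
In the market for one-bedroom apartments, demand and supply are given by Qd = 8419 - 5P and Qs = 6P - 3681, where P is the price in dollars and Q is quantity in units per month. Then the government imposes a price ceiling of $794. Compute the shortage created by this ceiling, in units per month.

3366

In a free market, 8419 - 5P = 6P - 3681 gives the equilibrium P* = 1100, Q* = 2919.
The ceiling of 794 is below the equilibrium price 1100, so it binds.
At P = 794: Qd = 8419 - 5·794 = 4449 and Qs = 6·794 - 3681 = 1083.
Shortage = Qd - Qs = 4449 - 1083 = 3366.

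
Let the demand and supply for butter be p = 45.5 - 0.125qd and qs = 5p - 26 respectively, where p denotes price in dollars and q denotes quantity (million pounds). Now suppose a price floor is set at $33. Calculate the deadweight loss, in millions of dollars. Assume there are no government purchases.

Rearranging demand gives qd = 364 - 8p. Setting quantity demanded equal to quantity supplied, 364 - 8p = 5p - 26, gives p* = 30 and q* = 124.
Since 33 > 30, the floor is binding.
At p = 33: qd = 364 - 8·33 = 100 and qs = 5·33 - 26 = 139.
Quantity traded falls to 100. At q = 100 the demand price is (364 - 100)/8 = 33 and the supply price is (26 + 100)/5 = 25.2.
Deadweight loss = ½ · (33 - 25.2) · (124 - 100) = ½ · 7.8 · 24 = 93.6.

93.6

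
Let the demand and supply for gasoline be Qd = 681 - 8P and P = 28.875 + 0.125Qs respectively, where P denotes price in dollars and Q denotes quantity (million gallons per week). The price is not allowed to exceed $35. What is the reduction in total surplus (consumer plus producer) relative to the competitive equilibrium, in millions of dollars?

3872

Rearranging supply gives Qs = 8P - 231. In a free market, 681 - 8P = 8P - 231 gives the equilibrium P* = 57, Q* = 225.
Because the ceiling (35) lies below the market-clearing price, it is binding.
At P = 35: Qd = 681 - 8·35 = 401 and Qs = 8·35 - 231 = 49.
Quantity traded falls to 49. At Q = 49 the demand price is (681 - 49)/8 = 79 and the supply price is (231 + 49)/8 = 35.
Deadweight loss = ½ · (79 - 35) · (225 - 49) = ½ · 44 · 176 = 3872.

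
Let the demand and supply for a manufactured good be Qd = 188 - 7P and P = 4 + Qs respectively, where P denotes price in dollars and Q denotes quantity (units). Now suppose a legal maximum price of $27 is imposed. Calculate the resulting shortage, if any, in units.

Rearranging supply gives Qs = P - 4. In a free market, 188 - 7P = P - 4 gives the equilibrium P* = 24, Q* = 20.
Since 27 is above P* = 24, the ceiling does not bind and the free-market outcome prevails.
Since the control does not bind, there is no shortage.

0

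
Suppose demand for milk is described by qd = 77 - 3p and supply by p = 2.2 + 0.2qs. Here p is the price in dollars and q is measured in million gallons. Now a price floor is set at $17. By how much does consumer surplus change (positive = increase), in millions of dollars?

Rearranging supply gives qs = 5p - 11. Equilibrium: 77 - 3p = 5p - 11, so 88 = 8p and p* = 11, q* = 44.
Since 17 > 11, the floor is binding.
At p = 17: qd = 77 - 3·17 = 26 and qs = 5·17 - 11 = 74.
Consumer surplus without the control is ½ · (77/3 - 11) · 44 = 968/3.
With the floor, consumers buy 26 units at 17, so CS = ½ · (77/3 - 17) · 26 = 338/3.
Change in consumer surplus = 338/3 - 968/3 = -210.

-210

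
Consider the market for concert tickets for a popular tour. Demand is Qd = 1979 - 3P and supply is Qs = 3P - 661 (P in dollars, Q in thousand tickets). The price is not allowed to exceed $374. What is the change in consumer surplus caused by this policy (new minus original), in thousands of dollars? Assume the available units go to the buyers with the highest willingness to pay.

23892

Without the control the market clears where 1979 - 3P = 3P - 661, i.e. P* = 440 and Q* = 659.
Because the ceiling (374) lies below the market-clearing price, it is binding.
At P = 374: Qd = 1979 - 3·374 = 857 and Qs = 3·374 - 661 = 461.
Consumer surplus without the control is ½ · (1979/3 - 440) · 659 = 434281/6.
With the ceiling, 461 units are sold at 374 (assume they go to the highest-value buyers). The demand price at Q = 461 is 506, so CS = ½ · [(1979/3 - 374) + (506 - 374)] · 461 = 577633/6.
Change in consumer surplus = 577633/6 - 434281/6 = 23892.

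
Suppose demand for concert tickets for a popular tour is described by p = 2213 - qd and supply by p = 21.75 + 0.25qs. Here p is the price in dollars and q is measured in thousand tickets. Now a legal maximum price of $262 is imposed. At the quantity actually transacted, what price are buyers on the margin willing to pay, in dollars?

Rearranging demand gives qd = 2213 - p; rearranging supply gives qs = 4p - 87. In a free market, 2213 - p = 4p - 87 gives the equilibrium p* = 460, q* = 1753.
Because the ceiling (262) lies below the market-clearing price, it is binding.
At p = 262: qd = 2213 - 262 = 1951 and qs = 4·262 - 87 = 961.
Only 961 units reach the market. On the demand curve, the marginal buyer's willingness to pay at q = 961 is (2213 - 961) = 1252.

1252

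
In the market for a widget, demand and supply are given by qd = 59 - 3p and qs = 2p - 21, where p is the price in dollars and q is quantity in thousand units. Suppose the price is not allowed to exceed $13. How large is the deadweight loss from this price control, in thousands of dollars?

15

Setting quantity demanded equal to quantity supplied, 59 - 3p = 2p - 21, gives p* = 16 and q* = 11.
Because the ceiling (13) lies below the market-clearing price, it is binding.
At p = 13: qd = 59 - 3·13 = 20 and qs = 2·13 - 21 = 5.
Quantity traded falls to 5. At q = 5 the demand price is (59 - 5)/3 = 18 and the supply price is (21 + 5)/2 = 13.
Deadweight loss = ½ · (18 - 13) · (11 - 5) = ½ · 5 · 6 = 15.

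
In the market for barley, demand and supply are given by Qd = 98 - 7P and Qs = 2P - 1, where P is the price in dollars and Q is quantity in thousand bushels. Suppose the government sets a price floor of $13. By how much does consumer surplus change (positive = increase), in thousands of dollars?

-28

Setting quantity demanded equal to quantity supplied, 98 - 7P = 2P - 1, gives P* = 11 and Q* = 21.
Because the floor (13) lies above the market-clearing price, it is binding.
At P = 13: Qd = 98 - 7·13 = 7 and Qs = 2·13 - 1 = 25.
Consumer surplus without the control is ½ · (14 - 11) · 21 = 31.5.
With the floor, consumers buy 7 units at 13, so CS = ½ · (14 - 13) · 7 = 3.5.
Change in consumer surplus = 3.5 - 31.5 = -28.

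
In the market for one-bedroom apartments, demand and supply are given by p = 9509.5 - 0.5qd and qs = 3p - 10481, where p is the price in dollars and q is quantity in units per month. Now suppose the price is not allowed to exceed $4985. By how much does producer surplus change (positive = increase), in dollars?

Rearranging demand gives qd = 19019 - 2p. Without the control the market clears where 19019 - 2p = 3p - 10481, i.e. p* = 5900 and q* = 7219.
Because the ceiling (4985) lies below the market-clearing price, it is binding.
At p = 4985: qd = 19019 - 2·4985 = 9049 and qs = 3·4985 - 10481 = 4474.
Producer surplus without the control is ½ · (5900 - 10481/3) · 7219 = 52113961/6.
With the ceiling, producers sell 4474 units at 4985, so PS = ½ · (4985 - 10481/3) · 4474 = 10008338/3.
Change in producer surplus = 10008338/3 - 52113961/6 = -5349547.5.

-5349547.5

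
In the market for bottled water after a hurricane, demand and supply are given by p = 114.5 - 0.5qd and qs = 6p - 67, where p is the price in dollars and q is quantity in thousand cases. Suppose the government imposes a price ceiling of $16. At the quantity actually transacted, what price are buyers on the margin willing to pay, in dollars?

Rearranging demand gives qd = 229 - 2p. Without the control the market clears where 229 - 2p = 6p - 67, i.e. p* = 37 and q* = 155.
Because the ceiling (16) lies below the market-clearing price, it is binding.
At p = 16: qd = 229 - 2·16 = 197 and qs = 6·16 - 67 = 29.
Only 29 units reach the market. On the demand curve, the marginal buyer's willingness to pay at q = 29 is (229 - 29)/2 = 100.

100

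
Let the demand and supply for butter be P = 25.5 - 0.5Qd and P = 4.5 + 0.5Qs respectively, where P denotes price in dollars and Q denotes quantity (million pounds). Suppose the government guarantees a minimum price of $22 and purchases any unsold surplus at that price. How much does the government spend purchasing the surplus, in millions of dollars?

Rearranging demand gives Qd = 51 - 2P; rearranging supply gives Qs = 2P - 9. Setting quantity demanded equal to quantity supplied, 51 - 2P = 2P - 9, gives P* = 15 and Q* = 21.
Because the floor (22) lies above the market-clearing price, it is binding.
At P = 22: Qd = 51 - 2·22 = 7 and Qs = 2·22 - 9 = 35.
Surplus = Qs - Qd = 28.
Government expenditure = surplus × support price = 28 × 22 = 616.

616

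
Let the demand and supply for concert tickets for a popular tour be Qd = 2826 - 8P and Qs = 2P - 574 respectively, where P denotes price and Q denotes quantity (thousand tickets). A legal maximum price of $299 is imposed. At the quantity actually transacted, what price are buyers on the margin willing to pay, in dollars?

Without the control the market clears where 2826 - 8P = 2P - 574, i.e. P* = 340 and Q* = 106.
The ceiling of 299 is below the equilibrium price 340, so it binds.
At P = 299: Qd = 2826 - 8·299 = 434 and Qs = 2·299 - 574 = 24.
Only 24 units reach the market. On the demand curve, the marginal buyer's willingness to pay at Q = 24 is (2826 - 24)/8 = 350.25.

350.25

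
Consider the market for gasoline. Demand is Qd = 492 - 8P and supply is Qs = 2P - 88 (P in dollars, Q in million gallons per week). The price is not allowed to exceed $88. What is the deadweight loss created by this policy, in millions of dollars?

0

In a free market, 492 - 8P = 2P - 88 gives the equilibrium P* = 58, Q* = 28.
Since 88 is above P* = 58, the ceiling does not bind and the free-market outcome prevails.
Since the control does not bind, no trades are prevented and deadweight loss is zero.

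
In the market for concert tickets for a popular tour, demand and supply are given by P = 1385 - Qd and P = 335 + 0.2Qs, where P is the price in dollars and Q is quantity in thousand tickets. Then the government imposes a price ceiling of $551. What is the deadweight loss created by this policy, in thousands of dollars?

Rearranging demand gives Qd = 1385 - P; rearranging supply gives Qs = 5P - 1675. Equilibrium: 1385 - P = 5P - 1675, so 3060 = 6P and P* = 510, Q* = 875.
Since 551 is above P* = 510, the ceiling does not bind and the free-market outcome prevails.
Since the control does not bind, no trades are prevented and deadweight loss is zero.

0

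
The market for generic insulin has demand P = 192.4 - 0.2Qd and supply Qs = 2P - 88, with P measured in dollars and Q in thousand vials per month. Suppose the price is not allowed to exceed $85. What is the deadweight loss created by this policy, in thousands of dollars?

5915

Rearranging demand gives Qd = 962 - 5P. Setting quantity demanded equal to quantity supplied, 962 - 5P = 2P - 88, gives P* = 150 and Q* = 212.
Since 85 < 150, the ceiling is binding.
At P = 85: Qd = 962 - 5·85 = 537 and Qs = 2·85 - 88 = 82.
Quantity traded falls to 82. At Q = 82 the demand price is (962 - 82)/5 = 176 and the supply price is (88 + 82)/2 = 85.
Deadweight loss = ½ · (176 - 85) · (212 - 82) = ½ · 91 · 130 = 5915.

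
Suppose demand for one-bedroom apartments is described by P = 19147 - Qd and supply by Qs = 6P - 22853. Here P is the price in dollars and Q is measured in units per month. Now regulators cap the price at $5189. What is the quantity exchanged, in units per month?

Rearranging demand gives Qd = 19147 - P. In a free market, 19147 - P = 6P - 22853 gives the equilibrium P* = 6000, Q* = 13147.
Because the ceiling (5189) lies below the market-clearing price, it is binding.
At P = 5189: Qd = 19147 - 5189 = 13958 and Qs = 6·5189 - 22853 = 8281.
The quantity actually transacted is the short side, supply: 8281.

8281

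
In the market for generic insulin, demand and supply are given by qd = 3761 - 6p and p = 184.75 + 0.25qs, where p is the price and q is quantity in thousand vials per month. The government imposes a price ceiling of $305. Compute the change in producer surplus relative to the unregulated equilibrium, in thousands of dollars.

-111795

Rearranging supply gives qs = 4p - 739. In a free market, 3761 - 6p = 4p - 739 gives the equilibrium p* = 450, q* = 1061.
The ceiling of 305 is below the equilibrium price 450, so it binds.
At p = 305: qd = 3761 - 6·305 = 1931 and qs = 4·305 - 739 = 481.
Producer surplus without the control is ½ · (450 - 184.75) · 1061 = 140715.125.
With the ceiling, producers sell 481 units at 305, so PS = ½ · (305 - 184.75) · 481 = 28920.125.
Change in producer surplus = 28920.125 - 140715.125 = -111795.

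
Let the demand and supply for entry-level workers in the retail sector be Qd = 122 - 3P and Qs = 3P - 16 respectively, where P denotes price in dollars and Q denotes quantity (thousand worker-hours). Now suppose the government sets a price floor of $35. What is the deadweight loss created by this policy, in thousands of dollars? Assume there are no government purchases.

432

In a free market, 122 - 3P = 3P - 16 gives the equilibrium P* = 23, Q* = 53.
Since 35 > 23, the floor is binding.
At P = 35: Qd = 122 - 3·35 = 17 and Qs = 3·35 - 16 = 89.
Quantity traded falls to 17. At Q = 17 the demand price is (122 - 17)/3 = 35 and the supply price is (16 + 17)/3 = 11.
Deadweight loss = ½ · (35 - 11) · (53 - 17) = ½ · 24 · 36 = 432.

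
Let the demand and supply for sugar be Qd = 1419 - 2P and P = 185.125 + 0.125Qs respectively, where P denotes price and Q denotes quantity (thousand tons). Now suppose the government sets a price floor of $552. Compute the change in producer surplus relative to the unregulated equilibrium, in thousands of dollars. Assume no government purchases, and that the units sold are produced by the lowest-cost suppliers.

Rearranging supply gives Qs = 8P - 1481. Without the control the market clears where 1419 - 2P = 8P - 1481, i.e. P* = 290 and Q* = 839.
The floor of 552 is above the equilibrium price 290, so it binds.
At P = 552: Qd = 1419 - 2·552 = 315 and Qs = 8·552 - 1481 = 2935.
Producer surplus without the control is ½ · (290 - 185.125) · 839 = 43995.0625.
With the floor, 315 units are sold at 552. The supply price at Q = 315 is 224.5, so PS = ½ · [(552 - 185.125) + (552 - 224.5)] · 315 = 109364.0625.
Change in producer surplus = 109364.0625 - 43995.0625 = 65369.

65369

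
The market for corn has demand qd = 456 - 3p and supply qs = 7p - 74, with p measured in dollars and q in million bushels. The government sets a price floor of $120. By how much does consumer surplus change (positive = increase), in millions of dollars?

Setting quantity demanded equal to quantity supplied, 456 - 3p = 7p - 74, gives p* = 53 and q* = 297.
Because the floor (120) lies above the market-clearing price, it is binding.
At p = 120: qd = 456 - 3·120 = 96 and qs = 7·120 - 74 = 766.
Consumer surplus without the control is ½ · (152 - 53) · 297 = 14701.5.
With the floor, consumers buy 96 units at 120, so CS = ½ · (152 - 120) · 96 = 1536.
Change in consumer surplus = 1536 - 14701.5 = -13165.5.

-13165.5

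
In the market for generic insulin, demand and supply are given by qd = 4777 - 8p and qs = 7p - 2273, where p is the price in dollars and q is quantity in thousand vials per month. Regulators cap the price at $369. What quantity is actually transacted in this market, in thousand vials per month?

310

Equilibrium: 4777 - 8p = 7p - 2273, so 7050 = 15p and p* = 470, q* = 1017.
Because the ceiling (369) lies below the market-clearing price, it is binding.
At p = 369: qd = 4777 - 8·369 = 1825 and qs = 7·369 - 2273 = 310.
The quantity actually transacted is the short side, supply: 310.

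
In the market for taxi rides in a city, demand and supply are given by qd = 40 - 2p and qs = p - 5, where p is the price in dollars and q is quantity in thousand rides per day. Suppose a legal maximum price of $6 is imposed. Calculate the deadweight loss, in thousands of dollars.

Equilibrium: 40 - 2p = p - 5, so 45 = 3p and p* = 15, q* = 10.
Because the ceiling (6) lies below the market-clearing price, it is binding.
At p = 6: qd = 40 - 2·6 = 28 and qs = 6 - 5 = 1.
Quantity traded falls to 1. At q = 1 the demand price is (40 - 1)/2 = 19.5 and the supply price is 5 + 1 = 6.
Deadweight loss = ½ · (19.5 - 6) · (10 - 1) = ½ · 13.5 · 9 = 60.75.

60.75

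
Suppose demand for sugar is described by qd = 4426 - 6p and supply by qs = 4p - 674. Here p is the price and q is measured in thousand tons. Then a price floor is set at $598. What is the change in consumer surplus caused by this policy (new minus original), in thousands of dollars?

Without the control the market clears where 4426 - 6p = 4p - 674, i.e. p* = 510 and q* = 1366.
The floor of 598 is above the equilibrium price 510, so it binds.
At p = 598: qd = 4426 - 6·598 = 838 and qs = 4·598 - 674 = 1718.
Consumer surplus without the control is ½ · (2213/3 - 510) · 1366 = 466489/3.
With the floor, consumers buy 838 units at 598, so CS = ½ · (2213/3 - 598) · 838 = 175561/3.
Change in consumer surplus = 175561/3 - 466489/3 = -96976.

-96976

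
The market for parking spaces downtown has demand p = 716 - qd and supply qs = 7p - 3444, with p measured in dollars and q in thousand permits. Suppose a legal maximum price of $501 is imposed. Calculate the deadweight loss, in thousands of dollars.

Rearranging demand gives qd = 716 - p. Setting quantity demanded equal to quantity supplied, 716 - p = 7p - 3444, gives p* = 520 and q* = 196.
Since 501 < 520, the ceiling is binding.
At p = 501: qd = 716 - 501 = 215 and qs = 7·501 - 3444 = 63.
Quantity traded falls to 63. At q = 63 the demand price is 716 - 63 = 653 and the supply price is (3444 + 63)/7 = 501.
Deadweight loss = ½ · (653 - 501) · (196 - 63) = ½ · 152 · 133 = 10108.

10108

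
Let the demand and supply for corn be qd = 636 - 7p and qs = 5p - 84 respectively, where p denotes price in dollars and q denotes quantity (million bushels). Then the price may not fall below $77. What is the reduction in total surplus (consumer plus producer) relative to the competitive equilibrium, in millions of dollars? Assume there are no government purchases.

In a free market, 636 - 7p = 5p - 84 gives the equilibrium p* = 60, q* = 216.
The floor of 77 is above the equilibrium price 60, so it binds.
At p = 77: qd = 636 - 7·77 = 97 and qs = 5·77 - 84 = 301.
Quantity traded falls to 97. At q = 97 the demand price is (636 - 97)/7 = 77 and the supply price is (84 + 97)/5 = 36.2.
Deadweight loss = ½ · (77 - 36.2) · (216 - 97) = ½ · 40.8 · 119 = 2427.6.

2427.6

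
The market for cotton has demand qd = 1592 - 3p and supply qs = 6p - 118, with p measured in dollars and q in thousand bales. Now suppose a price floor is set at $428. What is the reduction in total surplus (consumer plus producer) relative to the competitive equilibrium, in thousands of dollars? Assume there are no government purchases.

127449

In a free market, 1592 - 3p = 6p - 118 gives the equilibrium p* = 190, q* = 1022.
Since 428 > 190, the floor is binding.
At p = 428: qd = 1592 - 3·428 = 308 and qs = 6·428 - 118 = 2450.
Quantity traded falls to 308. At q = 308 the demand price is (1592 - 308)/3 = 428 and the supply price is (118 + 308)/6 = 71.
Deadweight loss = ½ · (428 - 71) · (1022 - 308) = ½ · 357 · 714 = 127449.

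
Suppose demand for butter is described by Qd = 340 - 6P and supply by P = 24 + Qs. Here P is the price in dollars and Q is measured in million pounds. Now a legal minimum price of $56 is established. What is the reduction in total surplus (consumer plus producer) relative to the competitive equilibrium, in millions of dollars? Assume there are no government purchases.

Rearranging supply gives Qs = P - 24. Without the control the market clears where 340 - 6P = P - 24, i.e. P* = 52 and Q* = 28.
The floor of 56 is above the equilibrium price 52, so it binds.
At P = 56: Qd = 340 - 6·56 = 4 and Qs = 56 - 24 = 32.
Quantity traded falls to 4. At Q = 4 the demand price is (340 - 4)/6 = 56 and the supply price is 24 + 4 = 28.
Deadweight loss = ½ · (56 - 28) · (28 - 4) = ½ · 28 · 24 = 336.

336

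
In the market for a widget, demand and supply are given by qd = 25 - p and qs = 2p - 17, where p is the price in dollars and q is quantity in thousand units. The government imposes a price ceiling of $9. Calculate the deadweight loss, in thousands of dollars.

75

In a free market, 25 - p = 2p - 17 gives the equilibrium p* = 14, q* = 11.
Since 9 < 14, the ceiling is binding.
At p = 9: qd = 25 - 9 = 16 and qs = 2·9 - 17 = 1.
Quantity traded falls to 1. At q = 1 the demand price is 25 - 1 = 24 and the supply price is (17 + 1)/2 = 9.
Deadweight loss = ½ · (24 - 9) · (11 - 1) = ½ · 15 · 10 = 75.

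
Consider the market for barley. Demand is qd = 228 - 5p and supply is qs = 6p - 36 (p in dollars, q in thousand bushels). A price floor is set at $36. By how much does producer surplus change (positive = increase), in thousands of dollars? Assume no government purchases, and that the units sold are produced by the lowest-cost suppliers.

276

Equilibrium: 228 - 5p = 6p - 36, so 264 = 11p and p* = 24, q* = 108.
Because the floor (36) lies above the market-clearing price, it is binding.
At p = 36: qd = 228 - 5·36 = 48 and qs = 6·36 - 36 = 180.
Producer surplus without the control is ½ · (24 - 6) · 108 = 972.
With the floor, 48 units are sold at 36. The supply price at q = 48 is 14, so PS = ½ · [(36 - 6) + (36 - 14)] · 48 = 1248.
Change in producer surplus = 1248 - 972 = 276.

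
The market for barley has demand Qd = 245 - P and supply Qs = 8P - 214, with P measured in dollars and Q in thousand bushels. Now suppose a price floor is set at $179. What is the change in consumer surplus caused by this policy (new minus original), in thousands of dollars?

-16640

Equilibrium: 245 - P = 8P - 214, so 459 = 9P and P* = 51, Q* = 194.
The floor of 179 is above the equilibrium price 51, so it binds.
At P = 179: Qd = 245 - 179 = 66 and Qs = 8·179 - 214 = 1218.
Consumer surplus without the control is ½ · (245 - 51) · 194 = 18818.
With the floor, consumers buy 66 units at 179, so CS = ½ · (245 - 179) · 66 = 2178.
Change in consumer surplus = 2178 - 18818 = -16640.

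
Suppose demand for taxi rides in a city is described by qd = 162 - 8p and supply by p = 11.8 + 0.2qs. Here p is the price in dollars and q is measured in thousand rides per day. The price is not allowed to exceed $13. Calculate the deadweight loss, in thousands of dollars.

Rearranging supply gives qs = 5p - 59. Setting quantity demanded equal to quantity supplied, 162 - 8p = 5p - 59, gives p* = 17 and q* = 26.
The ceiling of 13 is below the equilibrium price 17, so it binds.
At p = 13: qd = 162 - 8·13 = 58 and qs = 5·13 - 59 = 6.
Quantity traded falls to 6. At q = 6 the demand price is (162 - 6)/8 = 19.5 and the supply price is (59 + 6)/5 = 13.
Deadweight loss = ½ · (19.5 - 13) · (26 - 6) = ½ · 6.5 · 20 = 65.

65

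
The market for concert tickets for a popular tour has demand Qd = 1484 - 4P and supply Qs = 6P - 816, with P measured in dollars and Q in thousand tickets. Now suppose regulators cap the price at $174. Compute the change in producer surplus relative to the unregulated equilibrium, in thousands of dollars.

Equilibrium: 1484 - 4P = 6P - 816, so 2300 = 10P and P* = 230, Q* = 564.
Because the ceiling (174) lies below the market-clearing price, it is binding.
At P = 174: Qd = 1484 - 4·174 = 788 and Qs = 6·174 - 816 = 228.
Producer surplus without the control is ½ · (230 - 136) · 564 = 26508.
With the ceiling, producers sell 228 units at 174, so PS = ½ · (174 - 136) · 228 = 4332.
Change in producer surplus = 4332 - 26508 = -22176.

-22176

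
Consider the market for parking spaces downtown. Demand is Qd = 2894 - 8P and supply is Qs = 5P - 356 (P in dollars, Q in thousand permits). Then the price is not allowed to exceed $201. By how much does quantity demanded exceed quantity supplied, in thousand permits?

637

Equilibrium: 2894 - 8P = 5P - 356, so 3250 = 13P and P* = 250, Q* = 894.
The ceiling of 201 is below the equilibrium price 250, so it binds.
At P = 201: Qd = 2894 - 8·201 = 1286 and Qs = 5·201 - 356 = 649.
Shortage = Qd - Qs = 1286 - 649 = 637.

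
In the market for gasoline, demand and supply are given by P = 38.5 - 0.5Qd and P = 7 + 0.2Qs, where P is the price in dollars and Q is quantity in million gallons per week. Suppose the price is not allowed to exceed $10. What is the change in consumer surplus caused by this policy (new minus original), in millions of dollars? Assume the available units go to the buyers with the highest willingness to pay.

Rearranging demand gives Qd = 77 - 2P; rearranging supply gives Qs = 5P - 35. Setting quantity demanded equal to quantity supplied, 77 - 2P = 5P - 35, gives P* = 16 and Q* = 45.
Because the ceiling (10) lies below the market-clearing price, it is binding.
At P = 10: Qd = 77 - 2·10 = 57 and Qs = 5·10 - 35 = 15.
Consumer surplus without the control is ½ · (38.5 - 16) · 45 = 506.25.
With the ceiling, 15 units are sold at 10 (assume they go to the highest-value buyers). The demand price at Q = 15 is 31, so CS = ½ · [(38.5 - 10) + (31 - 10)] · 15 = 371.25.
Change in consumer surplus = 371.25 - 506.25 = -135.

-135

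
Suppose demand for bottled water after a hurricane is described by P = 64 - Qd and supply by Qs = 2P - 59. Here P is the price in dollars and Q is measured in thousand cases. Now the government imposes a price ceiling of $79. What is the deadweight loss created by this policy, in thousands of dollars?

Rearranging demand gives Qd = 64 - P. Equilibrium: 64 - P = 2P - 59, so 123 = 3P and P* = 41, Q* = 23.
The ceiling of 79 is above the equilibrium price 41, so it is not binding; the market clears at P* = 41, Q* = 23.
Since the control does not bind, no trades are prevented and deadweight loss is zero.

0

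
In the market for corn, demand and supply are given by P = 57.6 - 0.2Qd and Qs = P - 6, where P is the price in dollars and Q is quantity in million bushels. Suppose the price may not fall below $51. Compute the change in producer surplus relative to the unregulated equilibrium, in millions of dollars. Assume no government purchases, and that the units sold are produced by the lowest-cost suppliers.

Rearranging demand gives Qd = 288 - 5P. Without the control the market clears where 288 - 5P = P - 6, i.e. P* = 49 and Q* = 43.
Since 51 > 49, the floor is binding.
At P = 51: Qd = 288 - 5·51 = 33 and Qs = 51 - 6 = 45.
Producer surplus without the control is ½ · (49 - 6) · 43 = 924.5.
With the floor, 33 units are sold at 51. The supply price at Q = 33 is 39, so PS = ½ · [(51 - 6) + (51 - 39)] · 33 = 940.5.
Change in producer surplus = 940.5 - 924.5 = 16.

16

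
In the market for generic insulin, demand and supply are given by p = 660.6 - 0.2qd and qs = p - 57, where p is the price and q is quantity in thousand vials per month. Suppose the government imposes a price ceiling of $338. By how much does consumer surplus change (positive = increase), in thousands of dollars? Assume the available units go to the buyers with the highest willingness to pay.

Rearranging demand gives qd = 3303 - 5p. Setting quantity demanded equal to quantity supplied, 3303 - 5p = p - 57, gives p* = 560 and q* = 503.
Since 338 < 560, the ceiling is binding.
At p = 338: qd = 3303 - 5·338 = 1613 and qs = 338 - 57 = 281.
Consumer surplus without the control is ½ · (660.6 - 560) · 503 = 25300.9.
With the ceiling, 281 units are sold at 338 (assume they go to the highest-value buyers). The demand price at q = 281 is 604.4, so CS = ½ · [(660.6 - 338) + (604.4 - 338)] · 281 = 82754.5.
Change in consumer surplus = 82754.5 - 25300.9 = 57453.6.

57453.6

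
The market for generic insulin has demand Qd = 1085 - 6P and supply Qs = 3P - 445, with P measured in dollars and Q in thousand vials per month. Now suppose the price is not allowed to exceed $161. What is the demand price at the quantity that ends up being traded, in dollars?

Equilibrium: 1085 - 6P = 3P - 445, so 1530 = 9P and P* = 170, Q* = 65.
Because the ceiling (161) lies below the market-clearing price, it is binding.
At P = 161: Qd = 1085 - 6·161 = 119 and Qs = 3·161 - 445 = 38.
Only 38 units reach the market. On the demand curve, the marginal buyer's willingness to pay at Q = 38 is (1085 - 38)/6 = 174.5.

174.5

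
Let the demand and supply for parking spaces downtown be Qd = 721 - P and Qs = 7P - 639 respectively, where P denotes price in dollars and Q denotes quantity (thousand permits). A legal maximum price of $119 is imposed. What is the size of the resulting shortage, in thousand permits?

Setting quantity demanded equal to quantity supplied, 721 - P = 7P - 639, gives P* = 170 and Q* = 551.
Since 119 < 170, the ceiling is binding.
At P = 119: Qd = 721 - 119 = 602 and Qs = 7·119 - 639 = 194.
Shortage = Qd - Qs = 602 - 194 = 408.

408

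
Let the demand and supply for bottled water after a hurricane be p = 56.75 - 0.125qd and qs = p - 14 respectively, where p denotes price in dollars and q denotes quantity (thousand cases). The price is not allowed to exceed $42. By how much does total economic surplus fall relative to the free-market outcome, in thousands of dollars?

Rearranging demand gives qd = 454 - 8p. In a free market, 454 - 8p = p - 14 gives the equilibrium p* = 52, q* = 38.
Since 42 < 52, the ceiling is binding.
At p = 42: qd = 454 - 8·42 = 118 and qs = 42 - 14 = 28.
Quantity traded falls to 28. At q = 28 the demand price is (454 - 28)/8 = 53.25 and the supply price is 14 + 28 = 42.
Deadweight loss = ½ · (53.25 - 42) · (38 - 28) = ½ · 11.25 · 10 = 56.25.

56.25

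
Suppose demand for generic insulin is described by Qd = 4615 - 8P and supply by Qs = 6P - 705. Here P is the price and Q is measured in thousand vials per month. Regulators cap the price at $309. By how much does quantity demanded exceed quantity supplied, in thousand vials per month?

Without the control the market clears where 4615 - 8P = 6P - 705, i.e. P* = 380 and Q* = 1575.
Because the ceiling (309) lies below the market-clearing price, it is binding.
At P = 309: Qd = 4615 - 8·309 = 2143 and Qs = 6·309 - 705 = 1149.
Shortage = Qd - Qs = 2143 - 1149 = 994.

994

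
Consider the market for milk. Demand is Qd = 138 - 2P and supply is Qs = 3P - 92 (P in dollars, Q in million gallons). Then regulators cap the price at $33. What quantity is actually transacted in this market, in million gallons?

Equilibrium: 138 - 2P = 3P - 92, so 230 = 5P and P* = 46, Q* = 46.
Because the ceiling (33) lies below the market-clearing price, it is binding.
At P = 33: Qd = 138 - 2·33 = 72 and Qs = 3·33 - 92 = 7.
The quantity actually transacted is the short side, supply: 7.

7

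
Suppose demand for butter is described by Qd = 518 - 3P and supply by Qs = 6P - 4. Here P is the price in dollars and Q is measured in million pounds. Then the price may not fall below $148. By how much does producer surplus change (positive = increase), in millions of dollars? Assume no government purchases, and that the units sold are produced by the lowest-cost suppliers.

585

Setting quantity demanded equal to quantity supplied, 518 - 3P = 6P - 4, gives P* = 58 and Q* = 344.
The floor of 148 is above the equilibrium price 58, so it binds.
At P = 148: Qd = 518 - 3·148 = 74 and Qs = 6·148 - 4 = 884.
Producer surplus without the control is ½ · (58 - 2/3) · 344 = 29584/3.
With the floor, 74 units are sold at 148. The supply price at Q = 74 is 13, so PS = ½ · [(148 - 2/3) + (148 - 13)] · 74 = 31339/3.
Change in producer surplus = 31339/3 - 29584/3 = 585.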